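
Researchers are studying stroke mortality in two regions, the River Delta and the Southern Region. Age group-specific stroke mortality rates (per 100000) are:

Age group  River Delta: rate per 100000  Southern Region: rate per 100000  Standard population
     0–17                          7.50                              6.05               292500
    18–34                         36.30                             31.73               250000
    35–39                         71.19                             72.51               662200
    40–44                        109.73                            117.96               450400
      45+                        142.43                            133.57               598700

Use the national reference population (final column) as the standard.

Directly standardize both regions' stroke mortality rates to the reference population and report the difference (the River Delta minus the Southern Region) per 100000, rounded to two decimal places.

Standard total = 2253800; weights = 0.1298, 0.1109, 0.2938, 0.1998, 0.2656.
The River Delta: 0.1298×7.50 + 0.1109×36.30 + 0.2938×71.19 + 0.1998×109.73 + 0.2656×142.43 = 85.6802 per 100000.
The Southern Region: 0.1298×6.05 + 0.1109×31.73 + 0.2938×72.51 + 0.1998×117.96 + 0.2656×133.57 = 84.6640 per 100000.
Difference = 85.6802 − 84.6640 = 1.0162.

1.02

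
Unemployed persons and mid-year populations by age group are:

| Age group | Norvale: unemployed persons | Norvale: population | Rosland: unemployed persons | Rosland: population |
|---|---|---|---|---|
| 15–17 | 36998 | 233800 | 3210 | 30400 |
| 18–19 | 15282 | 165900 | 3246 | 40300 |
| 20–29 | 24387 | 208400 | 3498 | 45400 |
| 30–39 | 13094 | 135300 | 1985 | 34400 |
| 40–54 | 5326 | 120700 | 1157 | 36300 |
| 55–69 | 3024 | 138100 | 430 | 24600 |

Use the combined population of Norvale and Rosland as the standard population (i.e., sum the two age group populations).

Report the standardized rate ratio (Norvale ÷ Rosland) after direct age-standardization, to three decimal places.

1.437

Age-specific rates per 1000 for Norvale: 158.246, 92.116, 117.020, 96.778, 44.126, 21.897.
For Rosland: 105.592, 80.546, 77.048, 57.703, 31.873, 17.480.
Combined standard total = 1213600; weights = 0.2177, 0.1699, 0.2091, 0.1398, 0.1294, 0.1341.
Norvale: 0.2177×158.246 + 0.1699×92.116 + 0.2091×117.020 + 0.1398×96.778 + 0.1294×44.126 + 0.1341×21.897 = 96.7504 per 1000.
Rosland: 0.2177×105.592 + 0.1699×80.546 + 0.2091×77.048 + 0.1398×57.703 + 0.1294×31.873 + 0.1341×17.480 = 67.3214 per 1000.
Ratio = 96.7504 ÷ 67.3214 = 1.43714.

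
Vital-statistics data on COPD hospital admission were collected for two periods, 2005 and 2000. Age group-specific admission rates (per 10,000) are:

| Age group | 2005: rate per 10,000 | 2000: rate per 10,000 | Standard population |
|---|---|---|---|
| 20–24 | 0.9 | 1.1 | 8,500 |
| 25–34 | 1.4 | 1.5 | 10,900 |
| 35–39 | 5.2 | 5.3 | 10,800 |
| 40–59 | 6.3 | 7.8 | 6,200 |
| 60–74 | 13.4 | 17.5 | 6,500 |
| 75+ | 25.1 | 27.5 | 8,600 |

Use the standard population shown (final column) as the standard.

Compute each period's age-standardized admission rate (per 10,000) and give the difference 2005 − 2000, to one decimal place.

-1.2

Standard total = 51,500; weights = 0.1650, 0.2117, 0.2097, 0.1204, 0.1262, 0.1670.
2005: 0.1650×0.9 + 0.2117×1.4 + 0.2097×5.2 + 0.1204×6.3 + 0.1262×13.4 + 0.1670×25.1 = 8.1765 per 10,000.
2000: 0.1650×1.1 + 0.2117×1.5 + 0.2097×5.3 + 0.1204×7.8 + 0.1262×17.5 + 0.1670×27.5 = 9.3505 per 10,000.
Difference = 8.1765 − 9.3505 = -1.1740.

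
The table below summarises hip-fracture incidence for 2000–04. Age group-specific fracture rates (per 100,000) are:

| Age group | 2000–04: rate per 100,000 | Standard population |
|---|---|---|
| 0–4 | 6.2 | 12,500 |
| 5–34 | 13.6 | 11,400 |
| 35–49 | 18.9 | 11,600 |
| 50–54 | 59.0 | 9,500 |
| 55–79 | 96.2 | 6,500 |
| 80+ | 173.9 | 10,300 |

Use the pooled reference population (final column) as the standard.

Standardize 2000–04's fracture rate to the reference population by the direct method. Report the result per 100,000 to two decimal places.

Standard total = 61,800; weights = 0.2023, 0.1845, 0.1877, 0.1537, 0.1052, 0.1667.
Standardized rate: 0.2023×6.2 + 0.1845×13.6 + 0.1877×18.9 + 0.1537×59.0 + 0.1052×96.2 + 0.1667×173.9 = 55.4814 per 100,000.

55.48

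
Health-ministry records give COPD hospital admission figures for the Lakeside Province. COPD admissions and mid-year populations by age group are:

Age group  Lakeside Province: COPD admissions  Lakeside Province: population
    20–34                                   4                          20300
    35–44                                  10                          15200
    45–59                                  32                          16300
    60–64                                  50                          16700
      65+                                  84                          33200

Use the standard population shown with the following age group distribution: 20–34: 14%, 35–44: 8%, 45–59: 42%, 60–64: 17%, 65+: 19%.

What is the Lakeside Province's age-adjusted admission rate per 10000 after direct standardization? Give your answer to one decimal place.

Age-specific rates per 10000 for the Lakeside Province: 1.97, 6.58, 19.63, 29.94, 25.30.
Standard weights: 0.14, 0.08, 0.42, 0.17, 0.19.
Standardized rate: 0.1400×1.97 + 0.0800×6.58 + 0.4200×19.63 + 0.1700×29.94 + 0.1900×25.30 = 18.9446 per 10000.

18.9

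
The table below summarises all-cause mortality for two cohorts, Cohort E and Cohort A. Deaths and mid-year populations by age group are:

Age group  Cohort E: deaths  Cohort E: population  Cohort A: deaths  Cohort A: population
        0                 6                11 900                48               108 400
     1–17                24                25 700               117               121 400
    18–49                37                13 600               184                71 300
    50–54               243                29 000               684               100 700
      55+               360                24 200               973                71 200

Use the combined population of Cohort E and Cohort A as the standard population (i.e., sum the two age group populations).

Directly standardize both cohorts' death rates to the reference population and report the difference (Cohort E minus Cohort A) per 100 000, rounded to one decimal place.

58.2

Age-specific rates per 100 000 for Cohort E: 50.42, 93.39, 272.06, 837.93, 1487.60.
For Cohort A: 44.28, 96.38, 258.06, 679.25, 1366.57.
Combined standard total = 577 400; weights = 0.2083, 0.2548, 0.1470, 0.2246, 0.1652.
Cohort E: 0.2083×50.42 + 0.2548×93.39 + 0.1470×272.06 + 0.2246×837.93 + 0.1652×1487.60 = 508.3085 per 100 000.
Cohort A: 0.2083×44.28 + 0.2548×96.38 + 0.1470×258.06 + 0.2246×679.25 + 0.1652×1366.57 = 450.0912 per 100 000.
Difference = 508.3085 − 450.0912 = 58.2173.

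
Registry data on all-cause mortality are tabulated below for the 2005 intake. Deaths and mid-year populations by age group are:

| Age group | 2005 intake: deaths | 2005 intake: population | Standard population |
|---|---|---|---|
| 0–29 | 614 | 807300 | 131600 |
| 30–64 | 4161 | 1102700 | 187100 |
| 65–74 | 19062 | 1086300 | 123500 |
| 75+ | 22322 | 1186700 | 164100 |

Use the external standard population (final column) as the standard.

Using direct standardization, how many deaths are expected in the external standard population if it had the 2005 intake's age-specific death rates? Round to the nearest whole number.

6060

Age-specific rates per 100000 for the 2005 intake: 76.06, 377.35, 1754.76, 1881.01.
Expected deaths = Σ (standard pop × age-specific rate ÷ 100000)
= 131600×76.06/100000 + 187100×377.35/100000 + 123500×1754.76/100000 + 164100×1881.01/100000
= 100.09 + 706.02 + 2167.13 + 3086.74 = 6059.98.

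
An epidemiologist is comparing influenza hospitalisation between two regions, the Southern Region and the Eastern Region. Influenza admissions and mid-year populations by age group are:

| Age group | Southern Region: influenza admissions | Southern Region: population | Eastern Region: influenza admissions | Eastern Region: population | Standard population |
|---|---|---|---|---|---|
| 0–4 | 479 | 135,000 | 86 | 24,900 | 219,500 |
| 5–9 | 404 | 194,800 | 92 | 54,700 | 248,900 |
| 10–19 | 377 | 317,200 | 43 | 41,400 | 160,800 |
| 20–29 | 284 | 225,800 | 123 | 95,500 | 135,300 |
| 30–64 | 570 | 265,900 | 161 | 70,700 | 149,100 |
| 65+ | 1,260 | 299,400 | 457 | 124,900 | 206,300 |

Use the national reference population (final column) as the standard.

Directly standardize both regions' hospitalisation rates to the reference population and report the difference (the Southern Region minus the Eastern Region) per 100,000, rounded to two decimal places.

Age-specific rates per 100,000 for the Southern Region: 354.81, 207.39, 118.85, 125.78, 214.37, 420.84.
For the Eastern Region: 345.38, 168.19, 103.86, 128.80, 227.72, 365.89.
Standard total = 1,119,900; weights = 0.1960, 0.2223, 0.1436, 0.1208, 0.1331, 0.1842.
The Southern Region: 0.1960×354.81 + 0.2223×207.39 + 0.1436×118.85 + 0.1208×125.78 + 0.1331×214.37 + 0.1842×420.84 = 253.9622 per 100,000.
The Eastern Region: 0.1960×345.38 + 0.2223×168.19 + 0.1436×103.86 + 0.1208×128.80 + 0.1331×227.72 + 0.1842×365.89 = 233.2694 per 100,000.
Difference = 253.9622 − 233.2694 = 20.6928.

20.69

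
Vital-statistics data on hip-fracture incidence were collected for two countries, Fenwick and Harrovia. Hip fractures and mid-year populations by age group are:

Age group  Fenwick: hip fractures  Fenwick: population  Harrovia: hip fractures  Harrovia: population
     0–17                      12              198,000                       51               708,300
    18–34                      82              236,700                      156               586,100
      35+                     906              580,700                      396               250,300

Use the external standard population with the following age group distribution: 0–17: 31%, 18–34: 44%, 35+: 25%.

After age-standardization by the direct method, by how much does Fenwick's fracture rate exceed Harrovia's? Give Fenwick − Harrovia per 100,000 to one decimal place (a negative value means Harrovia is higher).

2.6

Age-specific rates per 100,000 for Fenwick: 6.06, 34.64, 156.02.
For Harrovia: 7.20, 26.62, 158.21.
Standard weights: 0.31, 0.44, 0.25.
Fenwick: 0.3100×6.06 + 0.4400×34.64 + 0.2500×156.02 = 56.1264 per 100,000.
Harrovia: 0.3100×7.20 + 0.4400×26.62 + 0.2500×158.21 = 53.4960 per 100,000.
Difference = 56.1264 − 53.4960 = 2.6304.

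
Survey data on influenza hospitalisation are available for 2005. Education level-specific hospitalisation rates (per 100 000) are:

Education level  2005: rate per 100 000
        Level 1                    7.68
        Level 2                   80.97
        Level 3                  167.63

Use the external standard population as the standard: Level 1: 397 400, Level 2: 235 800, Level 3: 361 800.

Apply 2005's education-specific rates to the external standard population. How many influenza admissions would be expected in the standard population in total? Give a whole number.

Expected influenza admissions = Σ (standard pop × education-specific rate ÷ 100 000)
= 397 400×7.68/100 000 + 235 800×80.97/100 000 + 361 800×167.63/100 000
= 30.52 + 190.93 + 606.49 = 827.93.

828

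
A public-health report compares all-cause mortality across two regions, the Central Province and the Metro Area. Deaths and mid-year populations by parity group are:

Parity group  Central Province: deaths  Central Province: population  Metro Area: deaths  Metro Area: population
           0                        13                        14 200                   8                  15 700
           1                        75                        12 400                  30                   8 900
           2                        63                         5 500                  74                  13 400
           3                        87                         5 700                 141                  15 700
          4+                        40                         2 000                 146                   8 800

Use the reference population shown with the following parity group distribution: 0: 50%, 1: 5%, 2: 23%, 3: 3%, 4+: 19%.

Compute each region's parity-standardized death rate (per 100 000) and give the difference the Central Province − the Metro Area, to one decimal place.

253.7

Parity-specific rates per 100 000 for the Central Province: 91.55, 604.84, 1145.45, 1526.32, 2000.00.
For the Metro Area: 50.96, 337.08, 552.24, 898.09, 1659.09.
Standard weights: 0.50, 0.05, 0.23, 0.03, 0.19.
The Central Province: 0.5000×91.55 + 0.0500×604.84 + 0.2300×1145.45 + 0.0300×1526.32 + 0.1900×2000.00 = 765.2606 per 100 000.
The Metro Area: 0.5000×50.96 + 0.0500×337.08 + 0.2300×552.24 + 0.0300×898.09 + 0.1900×1659.09 = 511.5165 per 100 000.
Difference = 765.2606 − 511.5165 = 253.7441.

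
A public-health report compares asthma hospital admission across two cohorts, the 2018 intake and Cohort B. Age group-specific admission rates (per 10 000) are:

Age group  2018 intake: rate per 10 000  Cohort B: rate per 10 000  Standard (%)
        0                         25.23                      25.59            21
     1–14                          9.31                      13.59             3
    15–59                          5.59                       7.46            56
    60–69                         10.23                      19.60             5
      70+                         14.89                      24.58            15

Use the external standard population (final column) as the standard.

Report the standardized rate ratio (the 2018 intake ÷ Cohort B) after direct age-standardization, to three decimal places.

Standard weights: 0.21, 0.03, 0.56, 0.05, 0.15.
The 2018 intake: 0.2100×25.23 + 0.0300×9.31 + 0.5600×5.59 + 0.0500×10.23 + 0.1500×14.89 = 11.4530 per 10 000.
Cohort B: 0.2100×25.59 + 0.0300×13.59 + 0.5600×7.46 + 0.0500×19.60 + 0.1500×24.58 = 14.6262 per 10 000.
Ratio = 11.4530 ÷ 14.6262 = 0.78305.

0.783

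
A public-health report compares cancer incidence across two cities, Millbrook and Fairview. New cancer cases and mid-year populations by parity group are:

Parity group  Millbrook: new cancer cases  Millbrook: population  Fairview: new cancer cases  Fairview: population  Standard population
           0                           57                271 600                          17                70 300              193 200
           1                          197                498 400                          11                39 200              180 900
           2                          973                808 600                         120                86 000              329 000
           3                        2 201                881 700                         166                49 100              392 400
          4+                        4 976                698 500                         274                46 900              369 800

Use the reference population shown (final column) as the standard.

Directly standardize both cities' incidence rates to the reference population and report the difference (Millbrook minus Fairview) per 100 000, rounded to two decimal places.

Parity-specific rates per 100 000 for Millbrook: 20.99, 39.53, 120.33, 249.63, 712.38.
For Fairview: 24.18, 28.06, 139.53, 338.09, 584.22.
Standard total = 1 465 300; weights = 0.1319, 0.1235, 0.2245, 0.2678, 0.2524.
Millbrook: 0.1319×20.99 + 0.1235×39.53 + 0.2245×120.33 + 0.2678×249.63 + 0.2524×712.38 = 281.3000 per 100 000.
Fairview: 0.1319×24.18 + 0.1235×28.06 + 0.2245×139.53 + 0.2678×338.09 + 0.2524×584.22 = 275.9607 per 100 000.
Difference = 281.3000 − 275.9607 = 5.3393.

5.34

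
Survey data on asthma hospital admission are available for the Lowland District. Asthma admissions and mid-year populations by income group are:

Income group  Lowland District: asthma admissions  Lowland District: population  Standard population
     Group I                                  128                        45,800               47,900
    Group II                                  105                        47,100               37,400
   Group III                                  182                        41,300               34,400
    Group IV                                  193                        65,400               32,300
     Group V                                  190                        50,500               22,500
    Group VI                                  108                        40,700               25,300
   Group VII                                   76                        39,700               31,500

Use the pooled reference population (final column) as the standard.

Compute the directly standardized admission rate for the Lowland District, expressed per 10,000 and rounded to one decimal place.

Income-specific rates per 10,000 for the Lowland District: 27.95, 22.29, 44.07, 29.51, 37.62, 26.54, 19.14.
Standard total = 231,300; weights = 0.2071, 0.1617, 0.1487, 0.1396, 0.0973, 0.1094, 0.1362.
Standardized rate: 0.2071×27.95 + 0.1617×22.29 + 0.1487×44.07 + 0.1396×29.51 + 0.0973×37.62 + 0.1094×26.54 + 0.1362×19.14 = 29.2369 per 10,000.

29.2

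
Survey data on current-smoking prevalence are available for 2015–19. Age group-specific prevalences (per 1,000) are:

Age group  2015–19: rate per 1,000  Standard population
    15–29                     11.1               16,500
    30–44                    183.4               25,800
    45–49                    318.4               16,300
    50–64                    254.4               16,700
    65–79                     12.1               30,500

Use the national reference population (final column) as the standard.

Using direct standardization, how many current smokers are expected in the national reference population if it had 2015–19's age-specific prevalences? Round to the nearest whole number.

14722

Expected current smokers = Σ (standard pop × age-specific rate ÷ 1,000)
= 16,500×11.1/1,000 + 25,800×183.4/1,000 + 16,300×318.4/1,000 + 16,700×254.4/1,000 + 30,500×12.1/1,000
= 183.15 + 4731.72 + 5189.92 + 4248.48 + 369.05 = 14722.32.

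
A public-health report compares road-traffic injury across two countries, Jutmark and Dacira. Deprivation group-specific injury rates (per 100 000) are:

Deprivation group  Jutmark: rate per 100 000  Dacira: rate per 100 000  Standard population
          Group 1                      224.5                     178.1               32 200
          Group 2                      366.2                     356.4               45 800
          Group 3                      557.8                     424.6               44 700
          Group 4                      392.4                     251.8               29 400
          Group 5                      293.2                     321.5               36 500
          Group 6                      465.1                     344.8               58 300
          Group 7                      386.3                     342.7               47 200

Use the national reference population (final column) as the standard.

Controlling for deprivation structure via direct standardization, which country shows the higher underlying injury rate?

Standard total = 294 100; weights = 0.1095, 0.1557, 0.1520, 0.1000, 0.1241, 0.1982, 0.1605.
Jutmark: 0.1095×224.5 + 0.1557×366.2 + 0.1520×557.8 + 0.1000×392.4 + 0.1241×293.2 + 0.1982×465.1 + 0.1605×386.3 = 396.1971 per 100 000.
Dacira: 0.1095×178.1 + 0.1557×356.4 + 0.1520×424.6 + 0.1000×251.8 + 0.1241×321.5 + 0.1982×344.8 + 0.1605×342.7 = 327.9582 per 100 000.

Jutmark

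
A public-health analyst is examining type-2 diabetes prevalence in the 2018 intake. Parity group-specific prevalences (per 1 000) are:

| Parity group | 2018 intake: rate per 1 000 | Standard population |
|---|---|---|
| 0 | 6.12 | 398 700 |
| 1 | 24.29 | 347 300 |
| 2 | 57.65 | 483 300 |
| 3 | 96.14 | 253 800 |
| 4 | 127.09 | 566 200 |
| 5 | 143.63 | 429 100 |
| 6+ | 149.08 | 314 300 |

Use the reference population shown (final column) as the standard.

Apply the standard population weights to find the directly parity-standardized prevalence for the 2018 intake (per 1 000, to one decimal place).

87.2

Standard total = 2 792 700; weights = 0.1428, 0.1244, 0.1731, 0.0909, 0.2027, 0.1537, 0.1125.
Standardized rate: 0.1428×6.12 + 0.1244×24.29 + 0.1731×57.65 + 0.0909×96.14 + 0.2027×127.09 + 0.1537×143.63 + 0.1125×149.08 = 87.2218 per 1 000.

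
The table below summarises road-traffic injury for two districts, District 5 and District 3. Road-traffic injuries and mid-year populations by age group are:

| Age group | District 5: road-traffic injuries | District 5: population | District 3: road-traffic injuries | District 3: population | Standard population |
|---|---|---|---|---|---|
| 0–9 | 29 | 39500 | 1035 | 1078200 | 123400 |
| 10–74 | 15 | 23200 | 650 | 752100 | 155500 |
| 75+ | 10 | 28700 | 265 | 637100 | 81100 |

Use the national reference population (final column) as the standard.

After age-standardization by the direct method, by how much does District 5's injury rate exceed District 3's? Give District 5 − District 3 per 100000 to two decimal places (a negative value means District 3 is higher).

-18.66

Age-specific rates per 100000 for District 5: 73.42, 64.66, 34.84.
For District 3: 95.99, 86.42, 41.59.
Standard total = 360000; weights = 0.3428, 0.4319, 0.2253.
District 5: 0.3428×73.42 + 0.4319×64.66 + 0.2253×34.84 = 60.9428 per 100000.
District 3: 0.3428×95.99 + 0.4319×86.42 + 0.2253×41.59 = 79.6054 per 100000.
Difference = 60.9428 − 79.6054 = -18.6626.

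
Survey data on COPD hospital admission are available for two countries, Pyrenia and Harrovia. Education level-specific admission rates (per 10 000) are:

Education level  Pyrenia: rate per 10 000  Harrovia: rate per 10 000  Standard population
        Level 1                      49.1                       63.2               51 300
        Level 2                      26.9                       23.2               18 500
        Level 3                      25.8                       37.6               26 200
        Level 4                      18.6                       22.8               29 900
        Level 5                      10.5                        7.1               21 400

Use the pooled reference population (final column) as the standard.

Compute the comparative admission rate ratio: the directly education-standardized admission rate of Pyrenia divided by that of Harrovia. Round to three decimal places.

0.815

Standard total = 147 300; weights = 0.3483, 0.1256, 0.1779, 0.2030, 0.1453.
Pyrenia: 0.3483×49.1 + 0.1256×26.9 + 0.1779×25.8 + 0.2030×18.6 + 0.1453×10.5 = 30.3685 per 10 000.
Harrovia: 0.3483×63.2 + 0.1256×23.2 + 0.1779×37.6 + 0.2030×22.8 + 0.1453×7.1 = 37.2718 per 10 000.
Ratio = 30.3685 ÷ 37.2718 = 0.81478.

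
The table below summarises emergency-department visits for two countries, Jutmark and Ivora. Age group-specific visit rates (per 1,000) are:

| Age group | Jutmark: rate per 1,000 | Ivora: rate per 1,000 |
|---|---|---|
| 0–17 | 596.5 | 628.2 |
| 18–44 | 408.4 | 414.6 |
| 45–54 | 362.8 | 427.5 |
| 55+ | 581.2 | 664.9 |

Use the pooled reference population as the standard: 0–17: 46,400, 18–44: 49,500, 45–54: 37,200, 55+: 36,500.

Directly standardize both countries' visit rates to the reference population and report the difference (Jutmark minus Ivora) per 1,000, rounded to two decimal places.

Standard total = 169,600; weights = 0.2736, 0.2919, 0.2193, 0.2152.
Jutmark: 0.2736×596.5 + 0.2919×408.4 + 0.2193×362.8 + 0.2152×581.2 = 487.0481 per 1,000.
Ivora: 0.2736×628.2 + 0.2919×414.6 + 0.2193×427.5 + 0.2152×664.9 = 529.7348 per 1,000.
Difference = 487.0481 − 529.7348 = -42.6867.

-42.69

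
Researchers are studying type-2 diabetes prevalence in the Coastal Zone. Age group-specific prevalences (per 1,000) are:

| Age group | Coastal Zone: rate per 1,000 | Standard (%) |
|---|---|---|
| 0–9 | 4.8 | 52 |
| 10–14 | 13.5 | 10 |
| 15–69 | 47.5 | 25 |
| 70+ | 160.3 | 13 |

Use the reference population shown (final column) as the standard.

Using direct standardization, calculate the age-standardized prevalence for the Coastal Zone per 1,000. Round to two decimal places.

36.56

Standard weights: 0.52, 0.10, 0.25, 0.13.
Standardized rate: 0.5200×4.8 + 0.1000×13.5 + 0.2500×47.5 + 0.1300×160.3 = 36.5600 per 1,000.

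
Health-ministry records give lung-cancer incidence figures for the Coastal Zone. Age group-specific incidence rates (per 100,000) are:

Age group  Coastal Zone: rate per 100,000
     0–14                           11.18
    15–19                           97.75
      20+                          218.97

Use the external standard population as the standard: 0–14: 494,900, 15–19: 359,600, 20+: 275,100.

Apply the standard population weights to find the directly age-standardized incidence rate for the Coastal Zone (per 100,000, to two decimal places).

89.34

Standard total = 1,129,600; weights = 0.4381, 0.3183, 0.2435.
Standardized rate: 0.4381×11.18 + 0.3183×97.75 + 0.2435×218.97 = 89.3436 per 100,000.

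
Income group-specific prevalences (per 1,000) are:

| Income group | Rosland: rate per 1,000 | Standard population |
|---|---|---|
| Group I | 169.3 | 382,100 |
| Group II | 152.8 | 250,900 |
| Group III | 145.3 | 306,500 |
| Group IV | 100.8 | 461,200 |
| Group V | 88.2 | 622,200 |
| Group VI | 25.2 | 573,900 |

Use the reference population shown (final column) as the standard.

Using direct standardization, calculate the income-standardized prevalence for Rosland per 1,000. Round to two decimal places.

101.43

Standard total = 2,596,800; weights = 0.1471, 0.0966, 0.1180, 0.1776, 0.2396, 0.2210.
Standardized rate: 0.1471×169.3 + 0.0966×152.8 + 0.1180×145.3 + 0.1776×100.8 + 0.2396×88.2 + 0.2210×25.2 = 101.4290 per 1,000.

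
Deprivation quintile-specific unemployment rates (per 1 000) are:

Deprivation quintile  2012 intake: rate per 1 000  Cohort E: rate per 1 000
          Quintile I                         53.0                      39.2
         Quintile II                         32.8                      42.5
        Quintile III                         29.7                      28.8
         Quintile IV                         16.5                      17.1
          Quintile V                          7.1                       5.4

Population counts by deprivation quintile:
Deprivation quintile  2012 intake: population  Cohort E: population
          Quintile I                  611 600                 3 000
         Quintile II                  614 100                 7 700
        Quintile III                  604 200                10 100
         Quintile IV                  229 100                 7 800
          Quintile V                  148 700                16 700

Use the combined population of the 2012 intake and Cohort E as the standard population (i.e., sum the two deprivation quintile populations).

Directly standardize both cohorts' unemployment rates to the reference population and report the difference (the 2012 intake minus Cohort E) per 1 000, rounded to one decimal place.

1.4

Combined standard total = 2 253 000; weights = 0.2728, 0.2760, 0.2727, 0.1051, 0.0734.
The 2012 intake: 0.2728×53.0 + 0.2760×32.8 + 0.2727×29.7 + 0.1051×16.5 + 0.0734×7.1 = 33.8645 per 1 000.
Cohort E: 0.2728×39.2 + 0.2760×42.5 + 0.2727×28.8 + 0.1051×17.1 + 0.0734×5.4 = 32.4700 per 1 000.
Difference = 33.8645 − 32.4700 = 1.3946.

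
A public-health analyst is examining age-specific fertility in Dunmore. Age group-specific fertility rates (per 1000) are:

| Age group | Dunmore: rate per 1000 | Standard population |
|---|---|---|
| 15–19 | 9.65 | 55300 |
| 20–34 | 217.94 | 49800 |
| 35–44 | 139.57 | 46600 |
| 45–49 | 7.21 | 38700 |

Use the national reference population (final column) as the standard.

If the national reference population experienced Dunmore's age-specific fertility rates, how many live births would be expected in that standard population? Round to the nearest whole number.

Expected live births = Σ (standard pop × age-specific rate ÷ 1000)
= 55300×9.65/1000 + 49800×217.94/1000 + 46600×139.57/1000 + 38700×7.21/1000
= 533.64 + 10853.41 + 6503.96 + 279.03 = 18170.05.

18170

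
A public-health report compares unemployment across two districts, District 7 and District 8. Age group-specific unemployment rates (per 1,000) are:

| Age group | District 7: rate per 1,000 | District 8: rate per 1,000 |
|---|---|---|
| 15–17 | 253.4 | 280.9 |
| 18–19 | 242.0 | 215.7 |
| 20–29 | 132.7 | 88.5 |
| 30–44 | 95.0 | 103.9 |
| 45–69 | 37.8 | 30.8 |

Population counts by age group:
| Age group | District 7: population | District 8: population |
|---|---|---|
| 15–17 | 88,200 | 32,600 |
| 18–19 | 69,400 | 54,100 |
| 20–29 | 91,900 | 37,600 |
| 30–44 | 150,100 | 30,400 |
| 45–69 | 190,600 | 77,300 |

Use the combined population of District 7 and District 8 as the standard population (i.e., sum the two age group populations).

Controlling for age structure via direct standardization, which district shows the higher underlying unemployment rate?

District 7

Combined standard total = 822,200; weights = 0.1469, 0.1502, 0.1575, 0.2195, 0.3258.
District 7: 0.1469×253.4 + 0.1502×242.0 + 0.1575×132.7 + 0.2195×95.0 + 0.3258×37.8 = 127.6532 per 1,000.
District 8: 0.1469×280.9 + 0.1502×215.7 + 0.1575×88.5 + 0.2195×103.9 + 0.3258×30.8 = 120.4545 per 1,000.
The crude rates (123.35 vs 127.99) would put District 8 higher, but that reflects its age composition; once standardized to a common age structure, District 7 has the higher underlying rate.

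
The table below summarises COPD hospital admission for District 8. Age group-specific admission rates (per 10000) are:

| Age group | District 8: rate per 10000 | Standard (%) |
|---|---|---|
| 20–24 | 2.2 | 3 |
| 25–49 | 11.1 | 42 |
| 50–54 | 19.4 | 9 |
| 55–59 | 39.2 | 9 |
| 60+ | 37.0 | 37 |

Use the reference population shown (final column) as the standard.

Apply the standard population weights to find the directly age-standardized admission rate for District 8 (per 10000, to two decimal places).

Standard weights: 0.03, 0.42, 0.09, 0.09, 0.37.
Standardized rate: 0.0300×2.2 + 0.4200×11.1 + 0.0900×19.4 + 0.0900×39.2 + 0.3700×37.0 = 23.6920 per 10000.

23.69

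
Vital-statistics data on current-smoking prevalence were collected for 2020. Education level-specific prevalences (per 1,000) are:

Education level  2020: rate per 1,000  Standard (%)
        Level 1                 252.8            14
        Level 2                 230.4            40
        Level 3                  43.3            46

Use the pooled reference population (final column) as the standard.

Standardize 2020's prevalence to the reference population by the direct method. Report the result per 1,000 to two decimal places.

Standard weights: 0.14, 0.40, 0.46.
Standardized rate: 0.1400×252.8 + 0.4000×230.4 + 0.4600×43.3 = 147.4700 per 1,000.

147.47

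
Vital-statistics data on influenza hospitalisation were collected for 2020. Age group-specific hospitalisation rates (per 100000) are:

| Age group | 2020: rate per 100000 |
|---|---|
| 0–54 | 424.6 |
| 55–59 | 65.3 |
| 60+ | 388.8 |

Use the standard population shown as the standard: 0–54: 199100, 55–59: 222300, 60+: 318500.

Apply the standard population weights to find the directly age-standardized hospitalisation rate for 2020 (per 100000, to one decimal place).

Standard total = 739900; weights = 0.2691, 0.3004, 0.4305.
Standardized rate: 0.2691×424.6 + 0.3004×65.3 + 0.4305×388.8 = 301.2392 per 100000.

301.2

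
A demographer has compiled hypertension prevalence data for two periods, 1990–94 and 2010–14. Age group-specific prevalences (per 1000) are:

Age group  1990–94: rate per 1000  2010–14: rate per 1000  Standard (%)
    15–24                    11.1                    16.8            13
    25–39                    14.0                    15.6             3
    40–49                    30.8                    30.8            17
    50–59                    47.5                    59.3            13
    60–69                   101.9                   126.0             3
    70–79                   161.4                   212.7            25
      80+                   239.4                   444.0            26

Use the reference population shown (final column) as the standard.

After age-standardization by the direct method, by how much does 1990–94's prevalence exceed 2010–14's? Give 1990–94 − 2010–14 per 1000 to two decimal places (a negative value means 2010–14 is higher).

-69.07

Standard weights: 0.13, 0.03, 0.17, 0.13, 0.03, 0.25, 0.26.
1990–94: 0.1300×11.1 + 0.0300×14.0 + 0.1700×30.8 + 0.1300×47.5 + 0.0300×101.9 + 0.2500×161.4 + 0.2600×239.4 = 118.9250 per 1000.
2010–14: 0.1300×16.8 + 0.0300×15.6 + 0.1700×30.8 + 0.1300×59.3 + 0.0300×126.0 + 0.2500×212.7 + 0.2600×444.0 = 187.9920 per 1000.
Difference = 118.9250 − 187.9920 = -69.0670.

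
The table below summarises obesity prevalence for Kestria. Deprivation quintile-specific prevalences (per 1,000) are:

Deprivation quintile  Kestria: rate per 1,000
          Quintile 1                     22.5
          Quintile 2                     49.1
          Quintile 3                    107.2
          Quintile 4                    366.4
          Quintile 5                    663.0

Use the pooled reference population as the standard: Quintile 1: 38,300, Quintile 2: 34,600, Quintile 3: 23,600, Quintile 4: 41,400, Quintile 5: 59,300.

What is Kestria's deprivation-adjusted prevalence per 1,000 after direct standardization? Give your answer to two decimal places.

Standard total = 197,200; weights = 0.1942, 0.1755, 0.1197, 0.2099, 0.3007.
Standardized rate: 0.1942×22.5 + 0.1755×49.1 + 0.1197×107.2 + 0.2099×366.4 + 0.3007×663.0 = 302.1064 per 1,000.

302.11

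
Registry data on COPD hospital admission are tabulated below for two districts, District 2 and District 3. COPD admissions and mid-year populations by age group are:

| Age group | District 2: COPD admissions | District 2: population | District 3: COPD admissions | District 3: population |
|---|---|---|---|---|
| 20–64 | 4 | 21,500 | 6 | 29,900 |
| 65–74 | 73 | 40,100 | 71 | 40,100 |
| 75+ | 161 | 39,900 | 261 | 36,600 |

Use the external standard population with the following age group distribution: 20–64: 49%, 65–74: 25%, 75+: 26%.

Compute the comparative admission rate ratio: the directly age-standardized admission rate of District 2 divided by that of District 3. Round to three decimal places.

Age-specific rates per 10,000 for District 2: 1.86, 18.20, 40.35.
For District 3: 2.01, 17.71, 71.31.
Standard weights: 0.49, 0.25, 0.26.
District 2: 0.4900×1.86 + 0.2500×18.20 + 0.2600×40.35 = 15.9540 per 10,000.
District 3: 0.4900×2.01 + 0.2500×17.71 + 0.2600×71.31 = 23.9507 per 10,000.
Ratio = 15.9540 ÷ 23.9507 = 0.66612.

0.666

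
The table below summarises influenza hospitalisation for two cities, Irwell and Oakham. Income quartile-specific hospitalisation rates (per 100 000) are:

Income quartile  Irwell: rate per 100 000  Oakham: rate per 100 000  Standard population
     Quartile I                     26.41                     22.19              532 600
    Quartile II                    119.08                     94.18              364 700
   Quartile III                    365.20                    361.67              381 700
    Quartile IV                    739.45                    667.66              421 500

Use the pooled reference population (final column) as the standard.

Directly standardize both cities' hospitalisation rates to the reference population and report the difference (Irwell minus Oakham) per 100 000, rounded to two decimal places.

25.25

Standard total = 1 700 500; weights = 0.3132, 0.2145, 0.2245, 0.2479.
Irwell: 0.3132×26.41 + 0.2145×119.08 + 0.2245×365.20 + 0.2479×739.45 = 299.0705 per 100 000.
Oakham: 0.3132×22.19 + 0.2145×94.18 + 0.2245×361.67 + 0.2479×667.66 = 273.8218 per 100 000.
Difference = 299.0705 − 273.8218 = 25.2487.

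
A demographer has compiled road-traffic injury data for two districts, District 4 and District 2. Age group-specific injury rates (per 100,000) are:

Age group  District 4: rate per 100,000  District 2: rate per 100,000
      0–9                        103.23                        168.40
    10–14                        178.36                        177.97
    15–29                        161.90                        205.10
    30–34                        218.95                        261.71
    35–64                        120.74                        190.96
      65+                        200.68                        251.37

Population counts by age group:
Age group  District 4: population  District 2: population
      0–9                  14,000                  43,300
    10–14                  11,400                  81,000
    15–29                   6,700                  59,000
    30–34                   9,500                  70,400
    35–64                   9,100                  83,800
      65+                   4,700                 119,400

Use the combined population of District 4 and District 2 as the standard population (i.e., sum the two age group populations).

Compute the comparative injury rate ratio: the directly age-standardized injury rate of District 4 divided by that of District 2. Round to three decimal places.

0.792

Combined standard total = 512,300; weights = 0.1118, 0.1804, 0.1282, 0.1560, 0.1813, 0.2422.
District 4: 0.1118×103.23 + 0.1804×178.36 + 0.1282×161.90 + 0.1560×218.95 + 0.1813×120.74 + 0.2422×200.68 = 169.1345 per 100,000.
District 2: 0.1118×168.40 + 0.1804×177.97 + 0.1282×205.10 + 0.1560×261.71 + 0.1813×190.96 + 0.2422×251.37 = 213.5753 per 100,000.
Ratio = 169.1345 ÷ 213.5753 = 0.79192.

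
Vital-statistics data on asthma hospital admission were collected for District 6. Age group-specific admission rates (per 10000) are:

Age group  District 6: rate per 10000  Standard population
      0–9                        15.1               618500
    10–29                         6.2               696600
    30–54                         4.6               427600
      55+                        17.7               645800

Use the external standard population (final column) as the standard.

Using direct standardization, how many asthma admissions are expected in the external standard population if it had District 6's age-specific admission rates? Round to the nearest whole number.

Expected asthma admissions = Σ (standard pop × age-specific rate ÷ 10000)
= 618500×15.1/10000 + 696600×6.2/10000 + 427600×4.6/10000 + 645800×17.7/10000
= 933.93 + 431.89 + 196.70 + 1143.07 = 2705.59.

2706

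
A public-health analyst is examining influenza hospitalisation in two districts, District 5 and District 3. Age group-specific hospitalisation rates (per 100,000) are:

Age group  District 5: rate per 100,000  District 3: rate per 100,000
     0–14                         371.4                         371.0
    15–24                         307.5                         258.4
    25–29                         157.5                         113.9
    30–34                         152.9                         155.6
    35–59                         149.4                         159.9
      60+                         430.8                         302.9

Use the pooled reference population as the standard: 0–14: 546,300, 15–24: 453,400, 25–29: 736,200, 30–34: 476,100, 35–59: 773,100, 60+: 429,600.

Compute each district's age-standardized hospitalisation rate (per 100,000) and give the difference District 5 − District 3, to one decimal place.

Standard total = 3,414,700; weights = 0.1600, 0.1328, 0.2156, 0.1394, 0.2264, 0.1258.
District 5: 0.1600×371.4 + 0.1328×307.5 + 0.2156×157.5 + 0.1394×152.9 + 0.2264×149.4 + 0.1258×430.8 = 243.5459 per 100,000.
District 3: 0.1600×371.0 + 0.1328×258.4 + 0.2156×113.9 + 0.1394×155.6 + 0.2264×159.9 + 0.1258×302.9 = 214.2252 per 100,000.
Difference = 243.5459 − 214.2252 = 29.3208.

29.3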